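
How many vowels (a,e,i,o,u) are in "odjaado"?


Input: odjaado
Checking each character:
  'o' at position 0: vowel (running total: 1)
  'd' at position 1: consonant
  'j' at position 2: consonant
  'a' at position 3: vowel (running total: 2)
  'a' at position 4: vowel (running total: 3)
  'd' at position 5: consonant
  'o' at position 6: vowel (running total: 4)
Total vowels: 4

4


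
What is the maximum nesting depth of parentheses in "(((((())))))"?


Input: "(((((())))))"
Tracking depth:
  Position 0 '(': depth becomes 1
  Position 1 '(': depth becomes 2
  Position 2 '(': depth becomes 3
  Position 3 '(': depth becomes 4
  Position 4 '(': depth becomes 5
  Position 5 '(': depth becomes 6
  Position 6 ')': depth becomes 5
  Position 7 ')': depth becomes 4
  Position 8 ')': depth becomes 3
  Position 9 ')': depth becomes 2
  Position 10 ')': depth becomes 1
  Position 11 ')': depth becomes 0
Maximum depth reached: 6

6


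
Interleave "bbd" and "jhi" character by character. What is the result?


Interleaving "bbd" and "jhi":
  Position 0: 'b' from first, 'j' from second => "bj"
  Position 1: 'b' from first, 'h' from second => "bh"
  Position 2: 'd' from first, 'i' from second => "di"
Result: bjbhdi

bjbhdi


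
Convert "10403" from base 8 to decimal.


Input: "10403" in base 8
Positional expansion:
  Digit '1' (value 1) x 8^4 = 4096
  Digit '0' (value 0) x 8^3 = 0
  Digit '4' (value 4) x 8^2 = 256
  Digit '0' (value 0) x 8^1 = 0
  Digit '3' (value 3) x 8^0 = 3
Sum = 4355

4355


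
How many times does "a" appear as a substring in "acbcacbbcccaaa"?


Searching for "a" in "acbcacbbcccaaa"
Scanning each position:
  Position 0: "a" => MATCH
  Position 1: "c" => no
  Position 2: "b" => no
  Position 3: "c" => no
  Position 4: "a" => MATCH
  Position 5: "c" => no
  Position 6: "b" => no
  Position 7: "b" => no
  Position 8: "c" => no
  Position 9: "c" => no
  Position 10: "c" => no
  Position 11: "a" => MATCH
  Position 12: "a" => MATCH
  Position 13: "a" => MATCH
Total occurrences: 5

5


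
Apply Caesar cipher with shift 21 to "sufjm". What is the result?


Caesar cipher: shift "sufjm" by 21
  's' (pos 18) + 21 = pos 13 = 'n'
  'u' (pos 20) + 21 = pos 15 = 'p'
  'f' (pos 5) + 21 = pos 0 = 'a'
  'j' (pos 9) + 21 = pos 4 = 'e'
  'm' (pos 12) + 21 = pos 7 = 'h'
Result: npaeh

npaeh


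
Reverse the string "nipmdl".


Input: nipmdl
Reading characters right to left:
  Position 5: 'l'
  Position 4: 'd'
  Position 3: 'm'
  Position 2: 'p'
  Position 1: 'i'
  Position 0: 'n'
Reversed: ldmpin

ldmpin


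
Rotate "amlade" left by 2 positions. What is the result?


Input: "amlade", rotate left by 2
First 2 characters: "am"
Remaining characters: "lade"
Concatenate remaining + first: "lade" + "am" = "ladeam"

ladeam


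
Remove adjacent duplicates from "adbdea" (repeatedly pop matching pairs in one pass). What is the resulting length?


Input: adbdea
Stack-based adjacent duplicate removal:
  Read 'a': push. Stack: a
  Read 'd': push. Stack: ad
  Read 'b': push. Stack: adb
  Read 'd': push. Stack: adbd
  Read 'e': push. Stack: adbde
  Read 'a': push. Stack: adbdea
Final stack: "adbdea" (length 6)

6


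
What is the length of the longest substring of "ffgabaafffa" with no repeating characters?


Input: "ffgabaafffa"
Sliding window (track last position of each char):
  Position 0 ('f'): window [0,0] length 1 -- new best
  Position 1 ('f'): repeat (last at 0), move window start to 1
  Position 1 ('f'): window [1,1] length 1
  Position 2 ('g'): window [1,2] length 2 -- new best
  Position 3 ('a'): window [1,3] length 3 -- new best
  Position 4 ('b'): window [1,4] length 4 -- new best
  Position 5 ('a'): repeat (last at 3), move window start to 4
  Position 5 ('a'): window [4,5] length 2
  Position 6 ('a'): repeat (last at 5), move window start to 6
  Position 6 ('a'): window [6,6] length 1
  Position 7 ('f'): window [6,7] length 2
  Position 8 ('f'): repeat (last at 7), move window start to 8
  Position 8 ('f'): window [8,8] length 1
  Position 9 ('f'): repeat (last at 8), move window start to 9
  Position 9 ('f'): window [9,9] length 1
  Position 10 ('a'): window [9,10] length 2
Longest substring with no repeats: "fgab" with length 4

4


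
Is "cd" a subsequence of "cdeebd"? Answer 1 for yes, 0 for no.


Check if "cd" is a subsequence of "cdeebd"
Greedy scan:
  Position 0 ('c'): matches sub[0] = 'c'
  Position 1 ('d'): matches sub[1] = 'd'
  Position 2 ('e'): no match needed
  Position 3 ('e'): no match needed
  Position 4 ('b'): no match needed
  Position 5 ('d'): no match needed
All 2 characters matched => is a subsequence

1


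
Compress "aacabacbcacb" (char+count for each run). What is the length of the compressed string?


Input: aacabacbcacb
Runs:
  'a' x 2 => "a2"
  'c' x 1 => "c1"
  'a' x 1 => "a1"
  'b' x 1 => "b1"
  'a' x 1 => "a1"
  'c' x 1 => "c1"
  'b' x 1 => "b1"
  'c' x 1 => "c1"
  'a' x 1 => "a1"
  'c' x 1 => "c1"
  'b' x 1 => "b1"
Compressed: "a2c1a1b1a1c1b1c1a1c1b1"
Compressed length: 22

22


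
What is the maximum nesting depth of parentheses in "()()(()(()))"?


Input: "()()(()(()))"
Tracking depth:
  Position 0 '(': depth becomes 1
  Position 1 ')': depth becomes 0
  Position 2 '(': depth becomes 1
  Position 3 ')': depth becomes 0
  Position 4 '(': depth becomes 1
  Position 5 '(': depth becomes 2
  Position 6 ')': depth becomes 1
  Position 7 '(': depth becomes 2
  Position 8 '(': depth becomes 3
  Position 9 ')': depth becomes 2
  Position 10 ')': depth becomes 1
  Position 11 ')': depth becomes 0
Maximum depth reached: 3

3


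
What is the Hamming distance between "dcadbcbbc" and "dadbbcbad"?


Comparing "dcadbcbbc" and "dadbbcbad" position by position:
  Position 0: 'd' vs 'd' => same
  Position 1: 'c' vs 'a' => differ
  Position 2: 'a' vs 'd' => differ
  Position 3: 'd' vs 'b' => differ
  Position 4: 'b' vs 'b' => same
  Position 5: 'c' vs 'c' => same
  Position 6: 'b' vs 'b' => same
  Position 7: 'b' vs 'a' => differ
  Position 8: 'c' vs 'd' => differ
Total differences (Hamming distance): 5

5


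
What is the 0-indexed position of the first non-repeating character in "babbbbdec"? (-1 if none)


Input: babbbbdec
Character frequencies:
  'a': 1
  'b': 5
  'c': 1
  'd': 1
  'e': 1
Scanning left to right for freq == 1:
  Position 0 ('b'): freq=5, skip
  Position 1 ('a'): unique! => answer = 1

1


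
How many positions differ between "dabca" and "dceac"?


Comparing "dabca" and "dceac" position by position:
  Position 0: 'd' vs 'd' => same
  Position 1: 'a' vs 'c' => DIFFER
  Position 2: 'b' vs 'e' => DIFFER
  Position 3: 'c' vs 'a' => DIFFER
  Position 4: 'a' vs 'c' => DIFFER
Positions that differ: 4

4


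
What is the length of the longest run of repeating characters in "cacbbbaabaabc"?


Input: "cacbbbaabaabc"
Scanning for longest run:
  Position 1 ('a'): new char, reset run to 1
  Position 2 ('c'): new char, reset run to 1
  Position 3 ('b'): new char, reset run to 1
  Position 4 ('b'): continues run of 'b', length=2
  Position 5 ('b'): continues run of 'b', length=3
  Position 6 ('a'): new char, reset run to 1
  Position 7 ('a'): continues run of 'a', length=2
  Position 8 ('b'): new char, reset run to 1
  Position 9 ('a'): new char, reset run to 1
  Position 10 ('a'): continues run of 'a', length=2
  Position 11 ('b'): new char, reset run to 1
  Position 12 ('c'): new char, reset run to 1
Longest run: 'b' with length 3

3


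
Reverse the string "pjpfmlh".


Input: pjpfmlh
Reading characters right to left:
  Position 6: 'h'
  Position 5: 'l'
  Position 4: 'm'
  Position 3: 'f'
  Position 2: 'p'
  Position 1: 'j'
  Position 0: 'p'
Reversed: hlmfpjp

hlmfpjp


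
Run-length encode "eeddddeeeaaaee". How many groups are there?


Input: eeddddeeeaaaee
Scanning for consecutive runs:
  Group 1: 'e' x 2 (positions 0-1)
  Group 2: 'd' x 4 (positions 2-5)
  Group 3: 'e' x 3 (positions 6-8)
  Group 4: 'a' x 3 (positions 9-11)
  Group 5: 'e' x 2 (positions 12-13)
Total groups: 5

5


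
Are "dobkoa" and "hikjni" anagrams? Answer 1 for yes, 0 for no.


Strings: "dobkoa", "hikjni"
Sorted first:  abdkoo
Sorted second: hiijkn
Differ at position 0: 'a' vs 'h' => not anagrams

0


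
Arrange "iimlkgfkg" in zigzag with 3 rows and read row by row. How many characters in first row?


Zigzag "iimlkgfkg" into 3 rows:
Placing characters:
  'i' => row 0
  'i' => row 1
  'm' => row 2
  'l' => row 1
  'k' => row 0
  'g' => row 1
  'f' => row 2
  'k' => row 1
  'g' => row 0
Rows:
  Row 0: "ikg"
  Row 1: "ilgk"
  Row 2: "mf"
First row length: 3

3


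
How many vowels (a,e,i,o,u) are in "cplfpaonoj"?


Input: cplfpaonoj
Checking each character:
  'c' at position 0: consonant
  'p' at position 1: consonant
  'l' at position 2: consonant
  'f' at position 3: consonant
  'p' at position 4: consonant
  'a' at position 5: vowel (running total: 1)
  'o' at position 6: vowel (running total: 2)
  'n' at position 7: consonant
  'o' at position 8: vowel (running total: 3)
  'j' at position 9: consonant
Total vowels: 3

3


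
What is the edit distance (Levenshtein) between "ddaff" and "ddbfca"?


Computing edit distance: "ddaff" -> "ddbfca"
DP table:
           d    d    b    f    c    a
      0    1    2    3    4    5    6
  d   1    0    1    2    3    4    5
  d   2    1    0    1    2    3    4
  a   3    2    1    1    2    3    3
  f   4    3    2    2    1    2    3
  f   5    4    3    3    2    2    3
Edit distance = dp[5][6] = 3

3


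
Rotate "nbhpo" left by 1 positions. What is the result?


Input: "nbhpo", rotate left by 1
First 1 characters: "n"
Remaining characters: "bhpo"
Concatenate remaining + first: "bhpo" + "n" = "bhpon"

bhpon


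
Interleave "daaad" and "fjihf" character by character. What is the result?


Interleaving "daaad" and "fjihf":
  Position 0: 'd' from first, 'f' from second => "df"
  Position 1: 'a' from first, 'j' from second => "aj"
  Position 2: 'a' from first, 'i' from second => "ai"
  Position 3: 'a' from first, 'h' from second => "ah"
  Position 4: 'd' from first, 'f' from second => "df"
Result: dfajaiahdf

dfajaiahdf


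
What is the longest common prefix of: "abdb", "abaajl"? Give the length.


Words: abdb, abaajl
  Position 0: all 'a' => match
  Position 1: all 'b' => match
  Position 2: ('d', 'a') => mismatch, stop
LCP = "ab" (length 2)

2


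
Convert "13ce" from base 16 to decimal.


Input: "13ce" in base 16
Positional expansion:
  Digit '1' (value 1) x 16^3 = 4096
  Digit '3' (value 3) x 16^2 = 768
  Digit 'c' (value 12) x 16^1 = 192
  Digit 'e' (value 14) x 16^0 = 14
Sum = 5070

5070


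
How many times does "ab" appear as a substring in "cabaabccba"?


Searching for "ab" in "cabaabccba"
Scanning each position:
  Position 0: "ca" => no
  Position 1: "ab" => MATCH
  Position 2: "ba" => no
  Position 3: "aa" => no
  Position 4: "ab" => MATCH
  Position 5: "bc" => no
  Position 6: "cc" => no
  Position 7: "cb" => no
  Position 8: "ba" => no
Total occurrences: 2

2


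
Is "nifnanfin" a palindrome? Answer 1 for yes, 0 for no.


Input: nifnanfin
Reversed: nifnanfin
  Compare pos 0 ('n') with pos 8 ('n'): match
  Compare pos 1 ('i') with pos 7 ('i'): match
  Compare pos 2 ('f') with pos 6 ('f'): match
  Compare pos 3 ('n') with pos 5 ('n'): match
Result: palindrome

1


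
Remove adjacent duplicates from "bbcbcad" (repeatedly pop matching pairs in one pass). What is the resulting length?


Input: bbcbcad
Stack-based adjacent duplicate removal:
  Read 'b': push. Stack: b
  Read 'b': matches stack top 'b' => pop. Stack: (empty)
  Read 'c': push. Stack: c
  Read 'b': push. Stack: cb
  Read 'c': push. Stack: cbc
  Read 'a': push. Stack: cbca
  Read 'd': push. Stack: cbcad
Final stack: "cbcad" (length 5)

5


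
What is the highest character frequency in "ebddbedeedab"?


Input: ebddbedeedab
Character counts:
  'a': 1
  'b': 3
  'd': 4
  'e': 4
Maximum frequency: 4

4


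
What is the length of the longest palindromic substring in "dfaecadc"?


Input: "dfaecadc"
Checking substrings for palindromes:
  No multi-char palindromic substrings found
Longest palindromic substring: "d" with length 1

1


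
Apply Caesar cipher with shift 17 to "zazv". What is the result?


Caesar cipher: shift "zazv" by 17
  'z' (pos 25) + 17 = pos 16 = 'q'
  'a' (pos 0) + 17 = pos 17 = 'r'
  'z' (pos 25) + 17 = pos 16 = 'q'
  'v' (pos 21) + 17 = pos 12 = 'm'
Result: qrqm

qrqm


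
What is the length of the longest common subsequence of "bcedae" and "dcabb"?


LCS of "bcedae" and "dcabb"
DP table:
           d    c    a    b    b
      0    0    0    0    0    0
  b   0    0    0    0    1    1
  c   0    0    1    1    1    1
  e   0    0    1    1    1    1
  d   0    1    1    1    1    1
  a   0    1    1    2    2    2
  e   0    1    1    2    2    2
LCS length = dp[6][5] = 2

2


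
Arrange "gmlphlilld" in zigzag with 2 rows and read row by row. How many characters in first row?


Zigzag "gmlphlilld" into 2 rows:
Placing characters:
  'g' => row 0
  'm' => row 1
  'l' => row 0
  'p' => row 1
  'h' => row 0
  'l' => row 1
  'i' => row 0
  'l' => row 1
  'l' => row 0
  'd' => row 1
Rows:
  Row 0: "glhil"
  Row 1: "mplld"
First row length: 5

5


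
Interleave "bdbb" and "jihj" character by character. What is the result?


Interleaving "bdbb" and "jihj":
  Position 0: 'b' from first, 'j' from second => "bj"
  Position 1: 'd' from first, 'i' from second => "di"
  Position 2: 'b' from first, 'h' from second => "bh"
  Position 3: 'b' from first, 'j' from second => "bj"
Result: bjdibhbj

bjdibhbj


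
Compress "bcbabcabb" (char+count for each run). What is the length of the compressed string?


Input: bcbabcabb
Runs:
  'b' x 1 => "b1"
  'c' x 1 => "c1"
  'b' x 1 => "b1"
  'a' x 1 => "a1"
  'b' x 1 => "b1"
  'c' x 1 => "c1"
  'a' x 1 => "a1"
  'b' x 2 => "b2"
Compressed: "b1c1b1a1b1c1a1b2"
Compressed length: 16

16


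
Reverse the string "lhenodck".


Input: lhenodck
Reading characters right to left:
  Position 7: 'k'
  Position 6: 'c'
  Position 5: 'd'
  Position 4: 'o'
  Position 3: 'n'
  Position 2: 'e'
  Position 1: 'h'
  Position 0: 'l'
Reversed: kcdonehl

kcdonehl


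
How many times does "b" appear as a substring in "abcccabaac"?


Searching for "b" in "abcccabaac"
Scanning each position:
  Position 0: "a" => no
  Position 1: "b" => MATCH
  Position 2: "c" => no
  Position 3: "c" => no
  Position 4: "c" => no
  Position 5: "a" => no
  Position 6: "b" => MATCH
  Position 7: "a" => no
  Position 8: "a" => no
  Position 9: "c" => no
Total occurrences: 2

2


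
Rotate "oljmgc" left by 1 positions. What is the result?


Input: "oljmgc", rotate left by 1
First 1 characters: "o"
Remaining characters: "ljmgc"
Concatenate remaining + first: "ljmgc" + "o" = "ljmgco"

ljmgco


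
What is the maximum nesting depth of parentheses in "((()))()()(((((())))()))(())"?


Input: "((()))()()(((((())))()))(())"
Tracking depth:
  Position 0 '(': depth becomes 1
  Position 1 '(': depth becomes 2
  Position 2 '(': depth becomes 3
  Position 3 ')': depth becomes 2
  Position 4 ')': depth becomes 1
  Position 5 ')': depth becomes 0
  Position 6 '(': depth becomes 1
  Position 7 ')': depth becomes 0
  Position 8 '(': depth becomes 1
  Position 9 ')': depth becomes 0
  Position 10 '(': depth becomes 1
  Position 11 '(': depth becomes 2
  Position 12 '(': depth becomes 3
  Position 13 '(': depth becomes 4
  Position 14 '(': depth becomes 5
  Position 15 '(': depth becomes 6
  Position 16 ')': depth becomes 5
  Position 17 ')': depth becomes 4
  Position 18 ')': depth becomes 3
  Position 19 ')': depth becomes 2
  Position 20 '(': depth becomes 3
  Position 21 ')': depth becomes 2
  Position 22 ')': depth becomes 1
  Position 23 ')': depth becomes 0
  Position 24 '(': depth becomes 1
  Position 25 '(': depth becomes 2
  Position 26 ')': depth becomes 1
  Position 27 ')': depth becomes 0
Maximum depth reached: 6

6


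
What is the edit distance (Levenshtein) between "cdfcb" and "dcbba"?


Computing edit distance: "cdfcb" -> "dcbba"
DP table:
           d    c    b    b    a
      0    1    2    3    4    5
  c   1    1    1    2    3    4
  d   2    1    2    2    3    4
  f   3    2    2    3    3    4
  c   4    3    2    3    4    4
  b   5    4    3    2    3    4
Edit distance = dp[5][5] = 4

4


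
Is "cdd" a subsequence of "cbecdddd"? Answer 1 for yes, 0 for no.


Check if "cdd" is a subsequence of "cbecdddd"
Greedy scan:
  Position 0 ('c'): matches sub[0] = 'c'
  Position 1 ('b'): no match needed
  Position 2 ('e'): no match needed
  Position 3 ('c'): no match needed
  Position 4 ('d'): matches sub[1] = 'd'
  Position 5 ('d'): matches sub[2] = 'd'
  Position 6 ('d'): no match needed
  Position 7 ('d'): no match needed
All 3 characters matched => is a subsequence

1


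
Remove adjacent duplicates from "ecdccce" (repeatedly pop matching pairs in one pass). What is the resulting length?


Input: ecdccce
Stack-based adjacent duplicate removal:
  Read 'e': push. Stack: e
  Read 'c': push. Stack: ec
  Read 'd': push. Stack: ecd
  Read 'c': push. Stack: ecdc
  Read 'c': matches stack top 'c' => pop. Stack: ecd
  Read 'c': push. Stack: ecdc
  Read 'e': push. Stack: ecdce
Final stack: "ecdce" (length 5)

5


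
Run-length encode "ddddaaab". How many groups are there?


Input: ddddaaab
Scanning for consecutive runs:
  Group 1: 'd' x 4 (positions 0-3)
  Group 2: 'a' x 3 (positions 4-6)
  Group 3: 'b' x 1 (positions 7-7)
Total groups: 3

3


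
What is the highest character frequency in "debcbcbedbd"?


Input: debcbcbedbd
Character counts:
  'b': 4
  'c': 2
  'd': 3
  'e': 2
Maximum frequency: 4

4


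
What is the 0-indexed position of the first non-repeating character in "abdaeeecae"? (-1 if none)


Input: abdaeeecae
Character frequencies:
  'a': 3
  'b': 1
  'c': 1
  'd': 1
  'e': 4
Scanning left to right for freq == 1:
  Position 0 ('a'): freq=3, skip
  Position 1 ('b'): unique! => answer = 1

1


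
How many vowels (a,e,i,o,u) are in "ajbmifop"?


Input: ajbmifop
Checking each character:
  'a' at position 0: vowel (running total: 1)
  'j' at position 1: consonant
  'b' at position 2: consonant
  'm' at position 3: consonant
  'i' at position 4: vowel (running total: 2)
  'f' at position 5: consonant
  'o' at position 6: vowel (running total: 3)
  'p' at position 7: consonant
Total vowels: 3

3


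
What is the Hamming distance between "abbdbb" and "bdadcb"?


Comparing "abbdbb" and "bdadcb" position by position:
  Position 0: 'a' vs 'b' => differ
  Position 1: 'b' vs 'd' => differ
  Position 2: 'b' vs 'a' => differ
  Position 3: 'd' vs 'd' => same
  Position 4: 'b' vs 'c' => differ
  Position 5: 'b' vs 'b' => same
Total differences (Hamming distance): 4

4


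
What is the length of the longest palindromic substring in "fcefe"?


Input: "fcefe"
Checking substrings for palindromes:
  [2:5] "efe" (len 3) => palindrome
Longest palindromic substring: "efe" with length 3

3


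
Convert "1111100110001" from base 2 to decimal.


Input: "1111100110001" in base 2
Positional expansion:
  Digit '1' (value 1) x 2^12 = 4096
  Digit '1' (value 1) x 2^11 = 2048
  Digit '1' (value 1) x 2^10 = 1024
  Digit '1' (value 1) x 2^9 = 512
  Digit '1' (value 1) x 2^8 = 256
  Digit '0' (value 0) x 2^7 = 0
  Digit '0' (value 0) x 2^6 = 0
  Digit '1' (value 1) x 2^5 = 32
  Digit '1' (value 1) x 2^4 = 16
  Digit '0' (value 0) x 2^3 = 0
  Digit '0' (value 0) x 2^2 = 0
  Digit '0' (value 0) x 2^1 = 0
  Digit '1' (value 1) x 2^0 = 1
Sum = 7985

7985


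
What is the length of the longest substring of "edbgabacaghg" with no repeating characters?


Input: "edbgabacaghg"
Sliding window (track last position of each char):
  Position 0 ('e'): window [0,0] length 1 -- new best
  Position 1 ('d'): window [0,1] length 2 -- new best
  Position 2 ('b'): window [0,2] length 3 -- new best
  Position 3 ('g'): window [0,3] length 4 -- new best
  Position 4 ('a'): window [0,4] length 5 -- new best
  Position 5 ('b'): repeat (last at 2), move window start to 3
  Position 5 ('b'): window [3,5] length 3
  Position 6 ('a'): repeat (last at 4), move window start to 5
  Position 6 ('a'): window [5,6] length 2
  Position 7 ('c'): window [5,7] length 3
  Position 8 ('a'): repeat (last at 6), move window start to 7
  Position 8 ('a'): window [7,8] length 2
  Position 9 ('g'): window [7,9] length 3
  Position 10 ('h'): window [7,10] length 4
  Position 11 ('g'): repeat (last at 9), move window start to 10
  Position 11 ('g'): window [10,11] length 2
Longest substring with no repeats: "edbga" with length 5

5


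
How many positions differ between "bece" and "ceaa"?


Comparing "bece" and "ceaa" position by position:
  Position 0: 'b' vs 'c' => DIFFER
  Position 1: 'e' vs 'e' => same
  Position 2: 'c' vs 'a' => DIFFER
  Position 3: 'e' vs 'a' => DIFFER
Positions that differ: 3

3


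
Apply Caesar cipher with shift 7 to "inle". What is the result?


Caesar cipher: shift "inle" by 7
  'i' (pos 8) + 7 = pos 15 = 'p'
  'n' (pos 13) + 7 = pos 20 = 'u'
  'l' (pos 11) + 7 = pos 18 = 's'
  'e' (pos 4) + 7 = pos 11 = 'l'
Result: pusl

pusl


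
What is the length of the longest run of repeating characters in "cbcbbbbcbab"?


Input: "cbcbbbbcbab"
Scanning for longest run:
  Position 1 ('b'): new char, reset run to 1
  Position 2 ('c'): new char, reset run to 1
  Position 3 ('b'): new char, reset run to 1
  Position 4 ('b'): continues run of 'b', length=2
  Position 5 ('b'): continues run of 'b', length=3
  Position 6 ('b'): continues run of 'b', length=4
  Position 7 ('c'): new char, reset run to 1
  Position 8 ('b'): new char, reset run to 1
  Position 9 ('a'): new char, reset run to 1
  Position 10 ('b'): new char, reset run to 1
Longest run: 'b' with length 4

4


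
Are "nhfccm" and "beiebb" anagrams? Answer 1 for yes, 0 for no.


Strings: "nhfccm", "beiebb"
Sorted first:  ccfhmn
Sorted second: bbbeei
Differ at position 0: 'c' vs 'b' => not anagrams

0


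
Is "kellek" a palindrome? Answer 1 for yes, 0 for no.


Input: kellek
Reversed: kellek
  Compare pos 0 ('k') with pos 5 ('k'): match
  Compare pos 1 ('e') with pos 4 ('e'): match
  Compare pos 2 ('l') with pos 3 ('l'): match
Result: palindrome

1


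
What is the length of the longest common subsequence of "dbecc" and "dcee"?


LCS of "dbecc" and "dcee"
DP table:
           d    c    e    e
      0    0    0    0    0
  d   0    1    1    1    1
  b   0    1    1    1    1
  e   0    1    1    2    2
  c   0    1    2    2    2
  c   0    1    2    2    2
LCS length = dp[5][4] = 2

2


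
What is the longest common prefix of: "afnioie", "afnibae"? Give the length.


Words: afnioie, afnibae
  Position 0: all 'a' => match
  Position 1: all 'f' => match
  Position 2: all 'n' => match
  Position 3: all 'i' => match
  Position 4: ('o', 'b') => mismatch, stop
LCP = "afni" (length 4)

4


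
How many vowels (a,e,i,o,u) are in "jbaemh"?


Input: jbaemh
Checking each character:
  'j' at position 0: consonant
  'b' at position 1: consonant
  'a' at position 2: vowel (running total: 1)
  'e' at position 3: vowel (running total: 2)
  'm' at position 4: consonant
  'h' at position 5: consonant
Total vowels: 2

2


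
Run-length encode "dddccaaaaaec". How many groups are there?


Input: dddccaaaaaec
Scanning for consecutive runs:
  Group 1: 'd' x 3 (positions 0-2)
  Group 2: 'c' x 2 (positions 3-4)
  Group 3: 'a' x 5 (positions 5-9)
  Group 4: 'e' x 1 (positions 10-10)
  Group 5: 'c' x 1 (positions 11-11)
Total groups: 5

5


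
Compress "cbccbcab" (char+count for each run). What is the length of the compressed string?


Input: cbccbcab
Runs:
  'c' x 1 => "c1"
  'b' x 1 => "b1"
  'c' x 2 => "c2"
  'b' x 1 => "b1"
  'c' x 1 => "c1"
  'a' x 1 => "a1"
  'b' x 1 => "b1"
Compressed: "c1b1c2b1c1a1b1"
Compressed length: 14

14


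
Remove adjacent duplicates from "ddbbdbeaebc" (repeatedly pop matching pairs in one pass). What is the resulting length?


Input: ddbbdbeaebc
Stack-based adjacent duplicate removal:
  Read 'd': push. Stack: d
  Read 'd': matches stack top 'd' => pop. Stack: (empty)
  Read 'b': push. Stack: b
  Read 'b': matches stack top 'b' => pop. Stack: (empty)
  Read 'd': push. Stack: d
  Read 'b': push. Stack: db
  Read 'e': push. Stack: dbe
  Read 'a': push. Stack: dbea
  Read 'e': push. Stack: dbeae
  Read 'b': push. Stack: dbeaeb
  Read 'c': push. Stack: dbeaebc
Final stack: "dbeaebc" (length 7)

7


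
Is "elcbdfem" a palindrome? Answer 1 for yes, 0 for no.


Input: elcbdfem
Reversed: mefdbcle
  Compare pos 0 ('e') with pos 7 ('m'): MISMATCH
  Compare pos 1 ('l') with pos 6 ('e'): MISMATCH
  Compare pos 2 ('c') with pos 5 ('f'): MISMATCH
  Compare pos 3 ('b') with pos 4 ('d'): MISMATCH
Result: not a palindrome

0


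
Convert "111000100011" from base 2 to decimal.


Input: "111000100011" in base 2
Positional expansion:
  Digit '1' (value 1) x 2^11 = 2048
  Digit '1' (value 1) x 2^10 = 1024
  Digit '1' (value 1) x 2^9 = 512
  Digit '0' (value 0) x 2^8 = 0
  Digit '0' (value 0) x 2^7 = 0
  Digit '0' (value 0) x 2^6 = 0
  Digit '1' (value 1) x 2^5 = 32
  Digit '0' (value 0) x 2^4 = 0
  Digit '0' (value 0) x 2^3 = 0
  Digit '0' (value 0) x 2^2 = 0
  Digit '1' (value 1) x 2^1 = 2
  Digit '1' (value 1) x 2^0 = 1
Sum = 3619

3619


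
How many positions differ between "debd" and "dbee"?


Comparing "debd" and "dbee" position by position:
  Position 0: 'd' vs 'd' => same
  Position 1: 'e' vs 'b' => DIFFER
  Position 2: 'b' vs 'e' => DIFFER
  Position 3: 'd' vs 'e' => DIFFER
Positions that differ: 3

3


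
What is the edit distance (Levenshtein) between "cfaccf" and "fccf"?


Computing edit distance: "cfaccf" -> "fccf"
DP table:
           f    c    c    f
      0    1    2    3    4
  c   1    1    1    2    3
  f   2    1    2    2    2
  a   3    2    2    3    3
  c   4    3    2    2    3
  c   5    4    3    2    3
  f   6    5    4    3    2
Edit distance = dp[6][4] = 2

2


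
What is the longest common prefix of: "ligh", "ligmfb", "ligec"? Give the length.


Words: ligh, ligmfb, ligec
  Position 0: all 'l' => match
  Position 1: all 'i' => match
  Position 2: all 'g' => match
  Position 3: ('h', 'm', 'e') => mismatch, stop
LCP = "lig" (length 3)

3


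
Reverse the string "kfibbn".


Input: kfibbn
Reading characters right to left:
  Position 5: 'n'
  Position 4: 'b'
  Position 3: 'b'
  Position 2: 'i'
  Position 1: 'f'
  Position 0: 'k'
Reversed: nbbifk

nbbifk


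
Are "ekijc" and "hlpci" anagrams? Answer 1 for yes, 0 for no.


Strings: "ekijc", "hlpci"
Sorted first:  ceijk
Sorted second: chilp
Differ at position 1: 'e' vs 'h' => not anagrams

0


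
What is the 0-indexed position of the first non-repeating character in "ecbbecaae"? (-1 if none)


Input: ecbbecaae
Character frequencies:
  'a': 2
  'b': 2
  'c': 2
  'e': 3
Scanning left to right for freq == 1:
  Position 0 ('e'): freq=3, skip
  Position 1 ('c'): freq=2, skip
  Position 2 ('b'): freq=2, skip
  Position 3 ('b'): freq=2, skip
  Position 4 ('e'): freq=3, skip
  Position 5 ('c'): freq=2, skip
  Position 6 ('a'): freq=2, skip
  Position 7 ('a'): freq=2, skip
  Position 8 ('e'): freq=3, skip
  No unique character found => answer = -1

-1


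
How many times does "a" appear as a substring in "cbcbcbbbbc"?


Searching for "a" in "cbcbcbbbbc"
Scanning each position:
  Position 0: "c" => no
  Position 1: "b" => no
  Position 2: "c" => no
  Position 3: "b" => no
  Position 4: "c" => no
  Position 5: "b" => no
  Position 6: "b" => no
  Position 7: "b" => no
  Position 8: "b" => no
  Position 9: "c" => no
Total occurrences: 0

0


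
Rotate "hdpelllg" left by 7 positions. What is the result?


Input: "hdpelllg", rotate left by 7
First 7 characters: "hdpelll"
Remaining characters: "g"
Concatenate remaining + first: "g" + "hdpelll" = "ghdpelll"

ghdpelll


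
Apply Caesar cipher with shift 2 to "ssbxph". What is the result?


Caesar cipher: shift "ssbxph" by 2
  's' (pos 18) + 2 = pos 20 = 'u'
  's' (pos 18) + 2 = pos 20 = 'u'
  'b' (pos 1) + 2 = pos 3 = 'd'
  'x' (pos 23) + 2 = pos 25 = 'z'
  'p' (pos 15) + 2 = pos 17 = 'r'
  'h' (pos 7) + 2 = pos 9 = 'j'
Result: uudzrj

uudzrj


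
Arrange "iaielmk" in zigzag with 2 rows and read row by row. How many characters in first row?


Zigzag "iaielmk" into 2 rows:
Placing characters:
  'i' => row 0
  'a' => row 1
  'i' => row 0
  'e' => row 1
  'l' => row 0
  'm' => row 1
  'k' => row 0
Rows:
  Row 0: "iilk"
  Row 1: "aem"
First row length: 4

4


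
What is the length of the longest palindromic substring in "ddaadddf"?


Input: "ddaadddf"
Checking substrings for palindromes:
  [0:6] "ddaadd" (len 6) => palindrome
  [1:5] "daad" (len 4) => palindrome
  [4:7] "ddd" (len 3) => palindrome
  [0:2] "dd" (len 2) => palindrome
  [2:4] "aa" (len 2) => palindrome
  [4:6] "dd" (len 2) => palindrome
Longest palindromic substring: "ddaadd" with length 6

6


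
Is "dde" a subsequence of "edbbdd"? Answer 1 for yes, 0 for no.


Check if "dde" is a subsequence of "edbbdd"
Greedy scan:
  Position 0 ('e'): no match needed
  Position 1 ('d'): matches sub[0] = 'd'
  Position 2 ('b'): no match needed
  Position 3 ('b'): no match needed
  Position 4 ('d'): matches sub[1] = 'd'
  Position 5 ('d'): no match needed
Only matched 2/3 characters => not a subsequence

0


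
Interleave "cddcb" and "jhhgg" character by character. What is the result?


Interleaving "cddcb" and "jhhgg":
  Position 0: 'c' from first, 'j' from second => "cj"
  Position 1: 'd' from first, 'h' from second => "dh"
  Position 2: 'd' from first, 'h' from second => "dh"
  Position 3: 'c' from first, 'g' from second => "cg"
  Position 4: 'b' from first, 'g' from second => "bg"
Result: cjdhdhcgbg

cjdhdhcgbg


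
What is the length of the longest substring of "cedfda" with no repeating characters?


Input: "cedfda"
Sliding window (track last position of each char):
  Position 0 ('c'): window [0,0] length 1 -- new best
  Position 1 ('e'): window [0,1] length 2 -- new best
  Position 2 ('d'): window [0,2] length 3 -- new best
  Position 3 ('f'): window [0,3] length 4 -- new best
  Position 4 ('d'): repeat (last at 2), move window start to 3
  Position 4 ('d'): window [3,4] length 2
  Position 5 ('a'): window [3,5] length 3
Longest substring with no repeats: "cedf" with length 4

4


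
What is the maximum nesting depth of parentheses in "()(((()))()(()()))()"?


Input: "()(((()))()(()()))()"
Tracking depth:
  Position 0 '(': depth becomes 1
  Position 1 ')': depth becomes 0
  Position 2 '(': depth becomes 1
  Position 3 '(': depth becomes 2
  Position 4 '(': depth becomes 3
  Position 5 '(': depth becomes 4
  Position 6 ')': depth becomes 3
  Position 7 ')': depth becomes 2
  Position 8 ')': depth becomes 1
  Position 9 '(': depth becomes 2
  Position 10 ')': depth becomes 1
  Position 11 '(': depth becomes 2
  Position 12 '(': depth becomes 3
  Position 13 ')': depth becomes 2
  Position 14 '(': depth becomes 3
  Position 15 ')': depth becomes 2
  Position 16 ')': depth becomes 1
  Position 17 ')': depth becomes 0
  Position 18 '(': depth becomes 1
  Position 19 ')': depth becomes 0
Maximum depth reached: 4

4


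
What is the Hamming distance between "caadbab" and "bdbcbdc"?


Comparing "caadbab" and "bdbcbdc" position by position:
  Position 0: 'c' vs 'b' => differ
  Position 1: 'a' vs 'd' => differ
  Position 2: 'a' vs 'b' => differ
  Position 3: 'd' vs 'c' => differ
  Position 4: 'b' vs 'b' => same
  Position 5: 'a' vs 'd' => differ
  Position 6: 'b' vs 'c' => differ
Total differences (Hamming distance): 6

6


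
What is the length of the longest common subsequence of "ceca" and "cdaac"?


LCS of "ceca" and "cdaac"
DP table:
           c    d    a    a    c
      0    0    0    0    0    0
  c   0    1    1    1    1    1
  e   0    1    1    1    1    1
  c   0    1    1    1    1    2
  a   0    1    1    2    2    2
LCS length = dp[4][5] = 2

2


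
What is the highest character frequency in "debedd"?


Input: debedd
Character counts:
  'b': 1
  'd': 3
  'e': 2
Maximum frequency: 3

3


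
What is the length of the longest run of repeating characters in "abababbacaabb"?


Input: "abababbacaabb"
Scanning for longest run:
  Position 1 ('b'): new char, reset run to 1
  Position 2 ('a'): new char, reset run to 1
  Position 3 ('b'): new char, reset run to 1
  Position 4 ('a'): new char, reset run to 1
  Position 5 ('b'): new char, reset run to 1
  Position 6 ('b'): continues run of 'b', length=2
  Position 7 ('a'): new char, reset run to 1
  Position 8 ('c'): new char, reset run to 1
  Position 9 ('a'): new char, reset run to 1
  Position 10 ('a'): continues run of 'a', length=2
  Position 11 ('b'): new char, reset run to 1
  Position 12 ('b'): continues run of 'b', length=2
Longest run: 'b' with length 2

2


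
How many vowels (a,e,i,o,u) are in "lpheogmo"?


Input: lpheogmo
Checking each character:
  'l' at position 0: consonant
  'p' at position 1: consonant
  'h' at position 2: consonant
  'e' at position 3: vowel (running total: 1)
  'o' at position 4: vowel (running total: 2)
  'g' at position 5: consonant
  'm' at position 6: consonant
  'o' at position 7: vowel (running total: 3)
Total vowels: 3

3


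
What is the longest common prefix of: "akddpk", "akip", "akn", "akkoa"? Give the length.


Words: akddpk, akip, akn, akkoa
  Position 0: all 'a' => match
  Position 1: all 'k' => match
  Position 2: ('d', 'i', 'n', 'k') => mismatch, stop
LCP = "ak" (length 2)

2


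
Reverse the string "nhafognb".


Input: nhafognb
Reading characters right to left:
  Position 7: 'b'
  Position 6: 'n'
  Position 5: 'g'
  Position 4: 'o'
  Position 3: 'f'
  Position 2: 'a'
  Position 1: 'h'
  Position 0: 'n'
Reversed: bngofahn

bngofahn


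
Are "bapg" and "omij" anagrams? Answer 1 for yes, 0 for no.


Strings: "bapg", "omij"
Sorted first:  abgp
Sorted second: ijmo
Differ at position 0: 'a' vs 'i' => not anagrams

0


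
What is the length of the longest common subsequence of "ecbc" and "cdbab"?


LCS of "ecbc" and "cdbab"
DP table:
           c    d    b    a    b
      0    0    0    0    0    0
  e   0    0    0    0    0    0
  c   0    1    1    1    1    1
  b   0    1    1    2    2    2
  c   0    1    1    2    2    2
LCS length = dp[4][5] = 2

2


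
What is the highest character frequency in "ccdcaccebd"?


Input: ccdcaccebd
Character counts:
  'a': 1
  'b': 1
  'c': 5
  'd': 2
  'e': 1
Maximum frequency: 5

5


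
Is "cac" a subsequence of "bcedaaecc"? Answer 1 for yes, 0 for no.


Check if "cac" is a subsequence of "bcedaaecc"
Greedy scan:
  Position 0 ('b'): no match needed
  Position 1 ('c'): matches sub[0] = 'c'
  Position 2 ('e'): no match needed
  Position 3 ('d'): no match needed
  Position 4 ('a'): matches sub[1] = 'a'
  Position 5 ('a'): no match needed
  Position 6 ('e'): no match needed
  Position 7 ('c'): matches sub[2] = 'c'
  Position 8 ('c'): no match needed
All 3 characters matched => is a subsequence

1


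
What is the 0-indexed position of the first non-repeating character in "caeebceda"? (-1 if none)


Input: caeebceda
Character frequencies:
  'a': 2
  'b': 1
  'c': 2
  'd': 1
  'e': 3
Scanning left to right for freq == 1:
  Position 0 ('c'): freq=2, skip
  Position 1 ('a'): freq=2, skip
  Position 2 ('e'): freq=3, skip
  Position 3 ('e'): freq=3, skip
  Position 4 ('b'): unique! => answer = 4

4


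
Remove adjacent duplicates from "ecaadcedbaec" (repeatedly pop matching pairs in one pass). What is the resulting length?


Input: ecaadcedbaec
Stack-based adjacent duplicate removal:
  Read 'e': push. Stack: e
  Read 'c': push. Stack: ec
  Read 'a': push. Stack: eca
  Read 'a': matches stack top 'a' => pop. Stack: ec
  Read 'd': push. Stack: ecd
  Read 'c': push. Stack: ecdc
  Read 'e': push. Stack: ecdce
  Read 'd': push. Stack: ecdced
  Read 'b': push. Stack: ecdcedb
  Read 'a': push. Stack: ecdcedba
  Read 'e': push. Stack: ecdcedbae
  Read 'c': push. Stack: ecdcedbaec
Final stack: "ecdcedbaec" (length 10)

10


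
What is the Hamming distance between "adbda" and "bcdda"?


Comparing "adbda" and "bcdda" position by position:
  Position 0: 'a' vs 'b' => differ
  Position 1: 'd' vs 'c' => differ
  Position 2: 'b' vs 'd' => differ
  Position 3: 'd' vs 'd' => same
  Position 4: 'a' vs 'a' => same
Total differences (Hamming distance): 3

3


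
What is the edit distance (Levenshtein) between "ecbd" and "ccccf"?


Computing edit distance: "ecbd" -> "ccccf"
DP table:
           c    c    c    c    f
      0    1    2    3    4    5
  e   1    1    2    3    4    5
  c   2    1    1    2    3    4
  b   3    2    2    2    3    4
  d   4    3    3    3    3    4
Edit distance = dp[4][5] = 4

4


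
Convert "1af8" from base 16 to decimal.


Input: "1af8" in base 16
Positional expansion:
  Digit '1' (value 1) x 16^3 = 4096
  Digit 'a' (value 10) x 16^2 = 2560
  Digit 'f' (value 15) x 16^1 = 240
  Digit '8' (value 8) x 16^0 = 8
Sum = 6904

6904


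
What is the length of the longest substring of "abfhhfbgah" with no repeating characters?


Input: "abfhhfbgah"
Sliding window (track last position of each char):
  Position 0 ('a'): window [0,0] length 1 -- new best
  Position 1 ('b'): window [0,1] length 2 -- new best
  Position 2 ('f'): window [0,2] length 3 -- new best
  Position 3 ('h'): window [0,3] length 4 -- new best
  Position 4 ('h'): repeat (last at 3), move window start to 4
  Position 4 ('h'): window [4,4] length 1
  Position 5 ('f'): window [4,5] length 2
  Position 6 ('b'): window [4,6] length 3
  Position 7 ('g'): window [4,7] length 4
  Position 8 ('a'): window [4,8] length 5 -- new best
  Position 9 ('h'): repeat (last at 4), move window start to 5
  Position 9 ('h'): window [5,9] length 5
Longest substring with no repeats: "hfbga" with length 5

5


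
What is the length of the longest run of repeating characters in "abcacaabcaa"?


Input: "abcacaabcaa"
Scanning for longest run:
  Position 1 ('b'): new char, reset run to 1
  Position 2 ('c'): new char, reset run to 1
  Position 3 ('a'): new char, reset run to 1
  Position 4 ('c'): new char, reset run to 1
  Position 5 ('a'): new char, reset run to 1
  Position 6 ('a'): continues run of 'a', length=2
  Position 7 ('b'): new char, reset run to 1
  Position 8 ('c'): new char, reset run to 1
  Position 9 ('a'): new char, reset run to 1
  Position 10 ('a'): continues run of 'a', length=2
Longest run: 'a' with length 2

2


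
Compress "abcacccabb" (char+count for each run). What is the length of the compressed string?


Input: abcacccabb
Runs:
  'a' x 1 => "a1"
  'b' x 1 => "b1"
  'c' x 1 => "c1"
  'a' x 1 => "a1"
  'c' x 3 => "c3"
  'a' x 1 => "a1"
  'b' x 2 => "b2"
Compressed: "a1b1c1a1c3a1b2"
Compressed length: 14

14


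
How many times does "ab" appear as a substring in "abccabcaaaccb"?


Searching for "ab" in "abccabcaaaccb"
Scanning each position:
  Position 0: "ab" => MATCH
  Position 1: "bc" => no
  Position 2: "cc" => no
  Position 3: "ca" => no
  Position 4: "ab" => MATCH
  Position 5: "bc" => no
  Position 6: "ca" => no
  Position 7: "aa" => no
  Position 8: "aa" => no
  Position 9: "ac" => no
  Position 10: "cc" => no
  Position 11: "cb" => no
Total occurrences: 2

2


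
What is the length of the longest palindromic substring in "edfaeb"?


Input: "edfaeb"
Checking substrings for palindromes:
  No multi-char palindromic substrings found
Longest palindromic substring: "e" with length 1

1


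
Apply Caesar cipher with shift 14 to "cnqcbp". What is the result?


Caesar cipher: shift "cnqcbp" by 14
  'c' (pos 2) + 14 = pos 16 = 'q'
  'n' (pos 13) + 14 = pos 1 = 'b'
  'q' (pos 16) + 14 = pos 4 = 'e'
  'c' (pos 2) + 14 = pos 16 = 'q'
  'b' (pos 1) + 14 = pos 15 = 'p'
  'p' (pos 15) + 14 = pos 3 = 'd'
Result: qbeqpd

qbeqpd


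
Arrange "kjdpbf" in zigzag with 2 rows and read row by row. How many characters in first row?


Zigzag "kjdpbf" into 2 rows:
Placing characters:
  'k' => row 0
  'j' => row 1
  'd' => row 0
  'p' => row 1
  'b' => row 0
  'f' => row 1
Rows:
  Row 0: "kdb"
  Row 1: "jpf"
First row length: 3

3
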